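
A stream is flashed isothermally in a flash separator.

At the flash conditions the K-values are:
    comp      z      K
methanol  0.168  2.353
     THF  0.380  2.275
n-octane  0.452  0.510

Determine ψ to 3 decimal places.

Let ψ = V/F and solve Σ zᵢ(Kᵢ−1)/(1+ψ(Kᵢ−1)) = 0.
Feasibility: ΣzᵢKᵢ = 1.490, Σzᵢ/Kᵢ = 1.125 — both > 1, two phases present.
Iterate (Newton) starting at ψ = 0.35:
  ψ = 0.350: g = 0.2219, g' = -0.595 → ψ = 0.723
  ψ = 0.723: g = 0.0240, g' = -0.506 → ψ = 0.770
Converged at ψ = 0.770.

ψ = 0.770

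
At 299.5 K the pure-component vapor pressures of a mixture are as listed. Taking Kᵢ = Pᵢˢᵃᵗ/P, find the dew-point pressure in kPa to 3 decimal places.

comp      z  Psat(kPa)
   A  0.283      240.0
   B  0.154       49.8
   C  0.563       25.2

At the dew point ψ → 1, so Σzᵢ/Kᵢ = 1 with Kᵢ = Pᵢˢᵃᵗ/P ⇒ 1/P = Σzᵢ/Pᵢˢᵃᵗ.
1/P = 0.283/240.0 + 0.154/49.8 + 0.563/25.2 = 0.026613 ⇒ P = 37.576 kPa

Pdew = 37.576 kPa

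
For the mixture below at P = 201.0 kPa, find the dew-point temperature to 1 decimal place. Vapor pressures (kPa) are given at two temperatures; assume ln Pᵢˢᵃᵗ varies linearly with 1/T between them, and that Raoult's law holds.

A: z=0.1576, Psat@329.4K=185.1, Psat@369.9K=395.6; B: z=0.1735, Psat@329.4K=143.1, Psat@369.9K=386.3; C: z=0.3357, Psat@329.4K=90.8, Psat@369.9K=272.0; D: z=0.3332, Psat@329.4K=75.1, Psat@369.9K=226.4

Dew-point temperature: Σzᵢ·P/Pᵢˢᵃᵗ(T) = 1. Interpolate ln Pᵢˢᵃᵗ = aᵢ + bᵢ/T.
  T = 329.4 K: ΣzᵢP/Pᵢˢᵃᵗ = 2.0497
  T = 369.9 K: ΣzᵢP/Pᵢˢᵃᵗ = 0.7142
  T = 349.6 K: ΣzᵢP/Pᵢˢᵃᵗ = 1.1736
  T = 359.8 K: ΣzᵢP/Pᵢˢᵃᵗ = 0.9077
  T = 354.7 K: ΣzᵢP/Pᵢˢᵃᵗ = 1.0301
  T = 357.2 K: ΣzᵢP/Pᵢˢᵃᵗ = 0.9678
Interpolating between 354.7 K and 357.2 K gives T ≈ 355.9 K.

T = 355.9 K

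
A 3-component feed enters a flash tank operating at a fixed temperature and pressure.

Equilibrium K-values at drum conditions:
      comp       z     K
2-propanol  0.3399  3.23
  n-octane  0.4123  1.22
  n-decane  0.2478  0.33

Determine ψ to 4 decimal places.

ψ = 0.7887

Material balance + equilibrium reduce to Σ zᵢ(Kᵢ−1)/(1+ψ(Kᵢ−1)) = 0.
g(0) = ΣzᵢKᵢ − 1 = 0.6827 and g(1) = 1 − Σzᵢ/Kᵢ = -0.1941, so a root lies in (0, 1).
Newton iteration, ψ⁰ = 0.38:
  ψ = 0.3800: g = 0.27127, g' = -0.7125 → ψ = 0.7607
  ψ = 0.7607: g = 0.02018, g' = -0.7098 → ψ = 0.7892
  ψ = 0.7892: g = -0.00038, g' = -0.7373 → ψ = 0.7887
Converged at ψ = 0.7887.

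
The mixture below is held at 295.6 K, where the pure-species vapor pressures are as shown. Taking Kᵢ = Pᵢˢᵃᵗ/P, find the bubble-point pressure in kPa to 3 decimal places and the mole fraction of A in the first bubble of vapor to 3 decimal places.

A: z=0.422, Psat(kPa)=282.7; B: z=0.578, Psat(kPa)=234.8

Pbub = 255.014 kPa, y_A = 0.468

At the bubble point ψ → 0, so ΣzᵢKᵢ = 1 with Kᵢ = Pᵢˢᵃᵗ/P ⇒ P = ΣzᵢPᵢˢᵃᵗ.
P = 0.422·282.7 + 0.578·234.8 = 255.014 kPa
yᵢ = zᵢPᵢˢᵃᵗ/P ⇒ y_A = 0.422·282.7/255.014 = 0.468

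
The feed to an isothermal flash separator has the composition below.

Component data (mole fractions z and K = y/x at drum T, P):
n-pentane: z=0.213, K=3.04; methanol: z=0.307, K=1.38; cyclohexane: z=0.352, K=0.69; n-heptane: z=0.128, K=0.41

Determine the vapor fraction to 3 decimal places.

Newton iteration, ψ⁰ = 0.5:
  ψ = 0.500: g = 0.0769, g' = -0.386 → ψ = 0.699
  ψ = 0.699: g = 0.0033, g' = -0.362 → ψ = 0.709
Converged at ψ = 0.709.

ψ = 0.709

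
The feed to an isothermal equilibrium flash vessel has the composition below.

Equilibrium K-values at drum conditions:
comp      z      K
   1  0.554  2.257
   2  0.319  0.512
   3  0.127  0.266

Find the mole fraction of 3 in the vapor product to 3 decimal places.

y_3 = 0.062

Rachford–Rice: g(V/F) = Σ zᵢ(Kᵢ−1)/(1+V/F(Kᵢ−1)) = 0.
g(0) = ΣzᵢKᵢ − 1 = 0.447 and g(1) = 1 − Σzᵢ/Kᵢ = -0.346, so a root lies in (0, 1).
Newton–Raphson from V/F = 0.3:
  V/F = 0.300: g = 0.2038, g' = -0.678 → V/F = 0.600
  V/F = 0.600: g = 0.0100, g' = -0.655 → V/F = 0.616
Converged at V/F = 0.616.
Compositions from xᵢ = zᵢ/(1+V/F(Kᵢ−1)), yᵢ = Kᵢxᵢ:
  1: x = 0.312, y = 0.705
  2: x = 0.456, y = 0.233
  3: x = 0.232, y = 0.062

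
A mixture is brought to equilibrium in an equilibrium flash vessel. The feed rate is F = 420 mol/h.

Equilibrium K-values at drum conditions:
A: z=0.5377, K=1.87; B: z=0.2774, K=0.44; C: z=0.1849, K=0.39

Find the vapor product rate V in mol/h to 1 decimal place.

Newton iteration, ψ⁰ = 0.5:
  ψ = 0.5000: g = -0.05205, g' = -0.5079 → ψ = 0.3975
  ψ = 0.3975: g = -0.00113, g' = -0.4885 → ψ = 0.3952
Converged at ψ = 0.3952.
Then V = ψ·F = 0.3952·420 = 166.0 mol/h and L = F − V = 254.0 mol/h.

V = 166.0 mol/h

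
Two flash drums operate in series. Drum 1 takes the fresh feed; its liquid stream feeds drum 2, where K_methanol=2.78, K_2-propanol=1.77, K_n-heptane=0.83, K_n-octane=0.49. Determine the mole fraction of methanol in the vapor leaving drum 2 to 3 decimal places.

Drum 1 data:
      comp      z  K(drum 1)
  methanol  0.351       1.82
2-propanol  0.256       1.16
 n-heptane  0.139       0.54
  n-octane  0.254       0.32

y_methanol (drum 2) = 0.315

Drum 1:
Material balance + equilibrium reduce to Σ zᵢ(Kᵢ−1)/(1+ψ₁(Kᵢ−1)) = 0.
Feasibility: ΣzᵢKᵢ = 1.092, Σzᵢ/Kᵢ = 1.465 — both > 1, two phases present.
Newton–Raphson from ψ₁ = 0.6:
  ψ₁ = 0.600: g = -0.1498, g' = -0.503 → ψ₁ = 0.302
  ψ₁ = 0.302: g = -0.0219, g' = -0.383 → ψ₁ = 0.245
  ψ₁ = 0.245: g = -0.0002, g' = -0.376 → ψ₁ = 0.244
Converged at ψ₁ = 0.244.
Drum-1 compositions:
  methanol: x = 0.292, y = 0.532
  2-propanol: x = 0.246, y = 0.286
  n-heptane: x = 0.157, y = 0.085
  n-octane: x = 0.305, y = 0.097
Drum-2 feed = drum-1 liquid: z₂ = (0.2924, 0.2464, 0.1566, 0.3046).
Drum 2:
Material balance + equilibrium reduce to Σ zᵢ(Kᵢ−1)/(1+ψ₂(Kᵢ−1)) = 0.
g(0) = ΣzᵢKᵢ − 1 = 0.528 and g(1) = 1 − Σzᵢ/Kᵢ = -0.055, so a root lies in (0, 1).
Iterate (Newton) starting at ψ₂ = 0.55:
  ψ₂ = 0.550: g = 0.1510, g' = -0.467 → ψ₂ = 0.873
  ψ₂ = 0.873: g = 0.0059, g' = -0.458 → ψ₂ = 0.886
Converged at ψ₂ = 0.886.
  methanol: x = 0.113, y = 0.315
  2-propanol: x = 0.146, y = 0.259
  n-heptane: x = 0.184, y = 0.153
  n-octane: x = 0.556, y = 0.272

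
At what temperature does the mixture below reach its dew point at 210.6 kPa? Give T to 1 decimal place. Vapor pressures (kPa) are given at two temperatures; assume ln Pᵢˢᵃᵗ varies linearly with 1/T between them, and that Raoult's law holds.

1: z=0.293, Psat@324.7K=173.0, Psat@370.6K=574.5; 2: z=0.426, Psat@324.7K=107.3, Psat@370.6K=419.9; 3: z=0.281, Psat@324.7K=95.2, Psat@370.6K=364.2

T = 343.9 K

Dew-point temperature: Σzᵢ·P/Pᵢˢᵃᵗ(T) = 1. Interpolate ln Pᵢˢᵃᵗ = aᵢ + bᵢ/T.
  T = 324.7 K: ΣzᵢP/Pᵢˢᵃᵗ = 1.8144
  T = 370.6 K: ΣzᵢP/Pᵢˢᵃᵗ = 0.4836
  T = 347.6 K: ΣzᵢP/Pᵢˢᵃᵗ = 0.8975
  T = 336.1 K: ΣzᵢP/Pᵢˢᵃᵗ = 1.2627
  T = 341.9 K: ΣzᵢP/Pᵢˢᵃᵗ = 1.0599
  T = 344.8 K: ΣzᵢP/Pᵢˢᵃᵗ = 0.9732
Interpolating between 341.9 K and 344.8 K gives T ≈ 343.9 K.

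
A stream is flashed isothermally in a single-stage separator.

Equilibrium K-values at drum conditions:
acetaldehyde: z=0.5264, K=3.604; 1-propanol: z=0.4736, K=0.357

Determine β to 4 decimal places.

Rachford–Rice: g(β) = Σ zᵢ(Kᵢ−1)/(1+β(Kᵢ−1)) = 0.
Feasibility: ΣzᵢKᵢ = 2.0662, Σzᵢ/Kᵢ = 1.4727 — both > 1, two phases present.
Newton–Raphson from β = 0.42:
  β = 0.4200: g = 0.23751, g' = -1.1818 → β = 0.6210
  β = 0.6210: g = 0.01684, g' = -1.0638 → β = 0.6368
Converged at β = 0.6368.

β = 0.6368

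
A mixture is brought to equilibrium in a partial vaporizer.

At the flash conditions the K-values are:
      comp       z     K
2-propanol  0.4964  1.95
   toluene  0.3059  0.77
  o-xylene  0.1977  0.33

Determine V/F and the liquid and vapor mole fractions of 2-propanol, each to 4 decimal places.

V/F = 0.5939, x_2-propanol = 0.3174, y_2-propanol = 0.6188

Material balance + equilibrium reduce to Σ zᵢ(Kᵢ−1)/(1+V/F(Kᵢ−1)) = 0.
Feasibility: ΣzᵢKᵢ = 1.2688, Σzᵢ/Kᵢ = 1.2509 — both > 1, two phases present.
Newton–Raphson from V/F = 0.5:
  V/F = 0.5000: g = 0.04103, g' = -0.4273 → V/F = 0.5960
  V/F = 0.5960: g = -0.00096, g' = -0.4503 → V/F = 0.5939
Converged at V/F = 0.5939.
Compositions from xᵢ = zᵢ/(1+V/F(Kᵢ−1)), yᵢ = Kᵢxᵢ:
  2-propanol: x = 0.3174, y = 0.6188
  toluene: x = 0.3543, y = 0.2728
  o-xylene: x = 0.3284, y = 0.1084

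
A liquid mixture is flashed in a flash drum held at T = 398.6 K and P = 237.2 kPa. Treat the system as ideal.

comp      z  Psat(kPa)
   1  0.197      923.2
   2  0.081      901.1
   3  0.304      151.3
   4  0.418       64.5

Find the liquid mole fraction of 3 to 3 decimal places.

Raoult's law: Kᵢ = Pᵢˢᵃᵗ/P = Pᵢˢᵃᵗ/237.2.
  K_1 = 923.2/237.2 = 3.89207, K_2 = 901.1/237.2 = 3.79890, K_3 = 151.3/237.2 = 0.63786, K_4 = 64.5/237.2 = 0.27192
Let ψ = V/F and solve Σ zᵢ(Kᵢ−1)/(1+ψ(Kᵢ−1)) = 0.
g(0) = ΣzᵢKᵢ − 1 = 0.382 and g(1) = 1 − Σzᵢ/Kᵢ = -1.086, so a root lies in (0, 1).
Newton iteration, ψ⁰ = 0.5:
  ψ = 0.500: g = -0.2856, g' = -0.993 → ψ = 0.212
  ψ = 0.212: g = 0.0159, g' = -1.239 → ψ = 0.225
Converged at ψ = 0.225.
Compositions from xᵢ = zᵢ/(1+ψ(Kᵢ−1)), yᵢ = Kᵢxᵢ:
  1: x = 0.119, y = 0.464
  2: x = 0.050, y = 0.189
  3: x = 0.331, y = 0.211
  4: x = 0.500, y = 0.136

x_3 = 0.331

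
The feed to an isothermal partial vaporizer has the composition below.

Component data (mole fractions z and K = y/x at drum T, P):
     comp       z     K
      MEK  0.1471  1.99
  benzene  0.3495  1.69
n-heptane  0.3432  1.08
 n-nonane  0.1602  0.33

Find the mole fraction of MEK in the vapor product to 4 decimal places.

y_MEK = 0.1577

Rachford–Rice: g(V/F) = Σ zᵢ(Kᵢ−1)/(1+V/F(Kᵢ−1)) = 0.
Check two-phase: ΣzᵢKᵢ = 1.3069 > 1 and Σzᵢ/Kᵢ = 1.0840 > 1, so g(0) = 0.3069 > 0 and g(1) = -0.0840 < 0.
Iterate (Newton) starting at V/F = 0.5:
  V/F = 0.5000: g = 0.14170, g' = -0.3211 → V/F = 0.9413
  V/F = 0.9413: g = -0.04348, g' = -0.6288 → V/F = 0.8721
  V/F = 0.8721: g = -0.00384, g' = -0.5245 → V/F = 0.8648
  V/F = 0.8648: g = -0.00003, g' = -0.5156 → V/F = 0.8647
Converged at V/F = 0.8647.
Compositions from xᵢ = zᵢ/(1+V/F(Kᵢ−1)), yᵢ = Kᵢxᵢ:
  MEK: x = 0.0793, y = 0.1577
  benzene: x = 0.2189, y = 0.3699
  n-heptane: x = 0.3210, y = 0.3467
  n-nonane: x = 0.3809, y = 0.1257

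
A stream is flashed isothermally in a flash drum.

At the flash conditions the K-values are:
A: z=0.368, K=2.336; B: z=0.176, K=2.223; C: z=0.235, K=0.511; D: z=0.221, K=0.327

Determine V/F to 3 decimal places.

V/F = 0.578

Material balance + equilibrium reduce to Σ zᵢ(Kᵢ−1)/(1+V/F(Kᵢ−1)) = 0.
g(0) = ΣzᵢKᵢ − 1 = 0.443 and g(1) = 1 − Σzᵢ/Kᵢ = -0.372, so a root lies in (0, 1).
Newton iteration, V/F⁰ = 0.38:
  V/F = 0.380: g = 0.1321, g' = -0.677 → V/F = 0.575
  V/F = 0.575: g = 0.0019, g' = -0.676 → V/F = 0.578
Converged at V/F = 0.578.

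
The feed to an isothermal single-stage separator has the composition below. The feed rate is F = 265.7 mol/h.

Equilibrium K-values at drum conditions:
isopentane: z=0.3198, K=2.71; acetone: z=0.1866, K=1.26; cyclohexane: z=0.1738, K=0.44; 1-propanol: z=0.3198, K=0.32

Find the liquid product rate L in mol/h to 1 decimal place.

L = 180.0 mol/h

Material balance + equilibrium reduce to Σ zᵢ(Kᵢ−1)/(1+ψ(Kᵢ−1)) = 0.
Feasibility: ΣzᵢKᵢ = 1.2806, Σzᵢ/Kᵢ = 1.6605 — both > 1, two phases present.
Newton iteration, ψ⁰ = 0.38:
  ψ = 0.3800: g = -0.04125, g' = -0.7108 → ψ = 0.3220
  ψ = 0.3220: g = 0.00029, g' = -0.7232 → ψ = 0.3224
Converged at ψ = 0.3224.
Then V = ψ·F = 0.3224·265.7 = 85.7 mol/h and L = F − V = 180.0 mol/h.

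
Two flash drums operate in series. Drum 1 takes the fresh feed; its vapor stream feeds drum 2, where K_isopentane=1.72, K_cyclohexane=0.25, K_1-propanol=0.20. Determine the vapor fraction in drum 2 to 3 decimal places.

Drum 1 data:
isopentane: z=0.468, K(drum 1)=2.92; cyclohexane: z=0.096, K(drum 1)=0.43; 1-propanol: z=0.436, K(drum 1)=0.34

Drum 1:
Newton iteration, ψ₁⁰ = 0.4:
  ψ₁ = 0.400: g = 0.0464, g' = -0.955 → ψ₁ = 0.449
Converged at ψ₁ = 0.449.
Drum-1 compositions:
  isopentane: x = 0.251, y = 0.734
  cyclohexane: x = 0.129, y = 0.055
  1-propanol: x = 0.620, y = 0.211
Drum-2 feed = drum-1 vapor: z₂ = (0.7338, 0.0555, 0.2107).
Drum 2:
Rachford–Rice: g(ψ₂) = Σ zᵢ(Kᵢ−1)/(1+ψ₂(Kᵢ−1)) = 0.
Feasibility: ΣzᵢKᵢ = 1.318, Σzᵢ/Kᵢ = 1.702 — both > 1, two phases present.
Iterate (Newton) starting at ψ₂ = 0.5:
  ψ₂ = 0.500: g = 0.0410, g' = -0.660 → ψ₂ = 0.562
  ψ₂ = 0.562: g = -0.0021, g' = -0.731 → ψ₂ = 0.559
Converged at ψ₂ = 0.559.
  isopentane: x = 0.523, y = 0.900
  cyclohexane: x = 0.096, y = 0.024
  1-propanol: x = 0.381, y = 0.076

V/F (drum 2) = 0.559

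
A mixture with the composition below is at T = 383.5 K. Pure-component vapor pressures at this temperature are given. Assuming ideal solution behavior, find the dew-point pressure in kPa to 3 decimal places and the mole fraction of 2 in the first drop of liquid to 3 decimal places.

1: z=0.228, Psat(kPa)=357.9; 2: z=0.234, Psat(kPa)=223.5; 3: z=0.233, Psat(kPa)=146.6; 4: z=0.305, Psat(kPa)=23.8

At the dew point ψ → 1, so Σzᵢ/Kᵢ = 1 with Kᵢ = Pᵢˢᵃᵗ/P ⇒ 1/P = Σzᵢ/Pᵢˢᵃᵗ.
1/P = 0.228/357.9 + 0.234/223.5 + 0.233/146.6 + 0.305/23.8 = 0.016089 ⇒ P = 62.156 kPa
xᵢ = zᵢP/Pᵢˢᵃᵗ ⇒ x_2 = 0.234·62.156/223.5 = 0.065

Pdew = 62.156 kPa, x_2 = 0.065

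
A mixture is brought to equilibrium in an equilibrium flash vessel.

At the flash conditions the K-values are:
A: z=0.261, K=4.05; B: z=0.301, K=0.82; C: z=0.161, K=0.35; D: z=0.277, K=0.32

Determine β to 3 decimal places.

Newton iteration, β⁰ = 0.68:
  β = 0.680: g = -0.3407, g' = -0.931 → β = 0.314
  β = 0.314: g = -0.0219, g' = -0.959 → β = 0.291
  β = 0.291: g = 0.0004, g' = -0.994 → β = 0.292
Converged at β = 0.292.

β = 0.292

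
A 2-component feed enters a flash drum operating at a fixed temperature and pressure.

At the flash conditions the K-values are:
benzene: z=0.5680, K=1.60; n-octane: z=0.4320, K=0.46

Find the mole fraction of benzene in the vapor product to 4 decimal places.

Material balance + equilibrium reduce to Σ zᵢ(Kᵢ−1)/(1+V/F(Kᵢ−1)) = 0.
g(0) = ΣzᵢKᵢ − 1 = 0.1075 and g(1) = 1 − Σzᵢ/Kᵢ = -0.2941, so a root lies in (0, 1).
Binary case is linear: z₁(K₁−1)(1+V/F(K₂−1)) + z₂(K₂−1)(1+V/F(K₁−1)) = 0
⇒ V/F = [z₁(K₁−1)+z₂(K₂−1)] / [−(K₁−1)(K₂−1)] = 0.10752/0.32400 = 0.3319
Compositions from xᵢ = zᵢ/(1+V/F(Kᵢ−1)), yᵢ = Kᵢxᵢ:
  benzene: x = 0.4737, y = 0.7579
  n-octane: x = 0.5263, y = 0.2421

y_benzene = 0.7579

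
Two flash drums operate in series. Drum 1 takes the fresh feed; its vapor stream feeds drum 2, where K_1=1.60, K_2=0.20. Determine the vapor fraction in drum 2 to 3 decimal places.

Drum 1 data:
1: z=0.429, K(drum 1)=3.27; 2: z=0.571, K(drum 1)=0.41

V/F (drum 2) = 0.301

Drum 1:
Material balance + equilibrium reduce to Σ zᵢ(Kᵢ−1)/(1+ψ₁(Kᵢ−1)) = 0.
Feasibility: ΣzᵢKᵢ = 1.637, Σzᵢ/Kᵢ = 1.524 — both > 1, two phases present.
Newton iteration, ψ₁⁰ = 0.67:
  ψ₁ = 0.670: g = -0.1708, g' = -0.891 → ψ₁ = 0.478
  ψ₁ = 0.478: g = -0.0025, g' = -0.894 → ψ₁ = 0.476
Converged at ψ₁ = 0.476.
Drum-1 compositions:
  1: x = 0.206, y = 0.675
  2: x = 0.794, y = 0.325
Drum-2 feed = drum-1 vapor: z₂ = (0.6746, 0.3254).
Drum 2:
Material balance + equilibrium reduce to Σ zᵢ(Kᵢ−1)/(1+ψ₂(Kᵢ−1)) = 0.
Check two-phase: ΣzᵢKᵢ = 1.144 > 1 and Σzᵢ/Kᵢ = 2.049 > 1, so g(0) = 0.144 > 0 and g(1) = -1.049 < 0.
Iterate (Newton) starting at ψ₂ = 0.5:
  ψ₂ = 0.500: g = -0.1225, g' = -0.722 → ψ₂ = 0.330
  ψ₂ = 0.330: g = -0.0160, g' = -0.554 → ψ₂ = 0.301
Converged at ψ₂ = 0.301.
  1: x = 0.571, y = 0.914
  2: x = 0.429, y = 0.086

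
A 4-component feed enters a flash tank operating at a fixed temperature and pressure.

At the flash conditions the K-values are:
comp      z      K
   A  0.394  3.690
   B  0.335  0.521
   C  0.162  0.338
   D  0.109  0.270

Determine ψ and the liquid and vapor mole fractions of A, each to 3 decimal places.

ψ = 0.454, x_A = 0.177, y_A = 0.655

Rachford–Rice: g(ψ) = Σ zᵢ(Kᵢ−1)/(1+ψ(Kᵢ−1)) = 0.
Check two-phase: ΣzᵢKᵢ = 1.713 > 1 and Σzᵢ/Kᵢ = 1.633 > 1, so g(0) = 0.713 > 0 and g(1) = -0.633 < 0.
Iterate (Newton) starting at ψ = 0.52:
  ψ = 0.520: g = -0.0637, g' = -0.948 → ψ = 0.453
  ψ = 0.453: g = 0.0009, g' = -0.979 → ψ = 0.454
Converged at ψ = 0.454.
Compositions from xᵢ = zᵢ/(1+ψ(Kᵢ−1)), yᵢ = Kᵢxᵢ:
  A: x = 0.177, y = 0.655
  B: x = 0.428, y = 0.223
  C: x = 0.232, y = 0.078
  D: x = 0.163, y = 0.044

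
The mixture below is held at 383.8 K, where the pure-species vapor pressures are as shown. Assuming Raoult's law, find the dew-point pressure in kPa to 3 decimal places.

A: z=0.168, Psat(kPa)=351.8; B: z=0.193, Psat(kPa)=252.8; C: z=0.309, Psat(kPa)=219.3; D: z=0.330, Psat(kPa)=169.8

At the dew point ψ → 1, so Σzᵢ/Kᵢ = 1 with Kᵢ = Pᵢˢᵃᵗ/P ⇒ 1/P = Σzᵢ/Pᵢˢᵃᵗ.
1/P = 0.168/351.8 + 0.193/252.8 + 0.309/219.3 + 0.330/169.8 = 0.004593 ⇒ P = 217.700 kPa

Pdew = 217.700 kPa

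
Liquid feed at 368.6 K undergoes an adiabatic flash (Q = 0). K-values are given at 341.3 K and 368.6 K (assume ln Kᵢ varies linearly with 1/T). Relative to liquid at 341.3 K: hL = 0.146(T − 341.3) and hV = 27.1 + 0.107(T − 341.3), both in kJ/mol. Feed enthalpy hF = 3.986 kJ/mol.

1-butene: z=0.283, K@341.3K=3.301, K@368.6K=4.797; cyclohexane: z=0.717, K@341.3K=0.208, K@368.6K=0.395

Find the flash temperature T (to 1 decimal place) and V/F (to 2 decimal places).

T = 348.6 K, V/F = 0.11

Adiabatic flash: solve Rachford–Rice at each trial T, then check hF = ψ·hV(T) + (1−ψ)·hL(T).
  T = 341.3 K: K = (3.301, 0.208), RR gives ψ = 0.046, H_out = 1.239 kJ/mol
  T = 368.6 K: K = (4.797, 0.395), RR gives ψ = 0.279, H_out = 11.248 kJ/mol
  T = 355.0 K: K = (4.011, 0.291), RR gives ψ = 0.161, H_out = 6.270 kJ/mol
  T = 348.1 K: K = (3.643, 0.246), RR gives ψ = 0.104, H_out = 3.789 kJ/mol
  T = 351.6 K: K = (3.827, 0.268), RR gives ψ = 0.133, H_out = 5.055 kJ/mol
  T = 349.9 K: K = (3.737, 0.257), RR gives ψ = 0.119, H_out = 4.443 kJ/mol
Linear interpolation between T = 348.1 (H_out = 3.789) and T = 349.9 (H_out = 4.443) on hF = 3.986 gives T ≈ 348.6 K, at which ψ = 0.11.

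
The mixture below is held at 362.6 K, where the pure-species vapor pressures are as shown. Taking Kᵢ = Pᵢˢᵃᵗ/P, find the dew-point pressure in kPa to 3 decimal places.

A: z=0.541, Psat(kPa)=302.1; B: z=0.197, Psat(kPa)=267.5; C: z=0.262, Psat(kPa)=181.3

Pdew = 251.739 kPa

At the dew point ψ → 1, so Σzᵢ/Kᵢ = 1 with Kᵢ = Pᵢˢᵃᵗ/P ⇒ 1/P = Σzᵢ/Pᵢˢᵃᵗ.
1/P = 0.541/302.1 + 0.197/267.5 + 0.262/181.3 = 0.003972 ⇒ P = 251.739 kPa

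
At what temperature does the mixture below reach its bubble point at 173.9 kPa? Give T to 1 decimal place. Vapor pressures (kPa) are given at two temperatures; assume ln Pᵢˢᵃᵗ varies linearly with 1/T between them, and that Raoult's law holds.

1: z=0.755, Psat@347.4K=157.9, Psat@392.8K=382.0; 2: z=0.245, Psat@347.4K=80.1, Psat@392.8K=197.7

T = 357.9 K

Bubble-point temperature: ΣzᵢPᵢˢᵃᵗ(T) = P. Interpolate ln Pᵢˢᵃᵗ = aᵢ + bᵢ/T.
  T = 347.4 K: ΣzᵢPᵢˢᵃᵗ = 138.84 kPa
  T = 392.8 K: ΣzᵢPᵢˢᵃᵗ = 336.85 kPa
  T = 370.1 K: ΣzᵢPᵢˢᵃᵗ = 222.22 kPa
  T = 358.8 K: ΣzᵢPᵢˢᵃᵗ = 177.14 kPa
  T = 353.1 K: ΣzᵢPᵢˢᵃᵗ = 157.13 kPa
  T = 356.0 K: ΣzᵢPᵢˢᵃᵗ = 167.09 kPa
Interpolating between 356.0 K and 358.8 K gives T ≈ 357.9 K.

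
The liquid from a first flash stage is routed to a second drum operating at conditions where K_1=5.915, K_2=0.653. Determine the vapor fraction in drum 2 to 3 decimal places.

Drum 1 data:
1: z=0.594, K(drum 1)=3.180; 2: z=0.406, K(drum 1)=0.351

V/F (drum 2) = 0.504

Drum 1:
Let ψ₁ = V/F and solve Σ zᵢ(Kᵢ−1)/(1+ψ₁(Kᵢ−1)) = 0.
Feasibility: ΣzᵢKᵢ = 2.031, Σzᵢ/Kᵢ = 1.343 — both > 1, two phases present.
Binary case is linear: z₁(K₁−1)(1+ψ₁(K₂−1)) + z₂(K₂−1)(1+ψ₁(K₁−1)) = 0
⇒ ψ₁ = [z₁(K₁−1)+z₂(K₂−1)] / [−(K₁−1)(K₂−1)] = 1.0314/1.4148 = 0.729
Drum-1 compositions:
  1: x = 0.229, y = 0.730
  2: x = 0.771, y = 0.270
Drum-2 feed = drum-1 liquid: z₂ = (0.2294, 0.7706).
Drum 2:
Rachford–Rice: g(ψ₂) = Σ zᵢ(Kᵢ−1)/(1+ψ₂(Kᵢ−1)) = 0.
Check two-phase: ΣzᵢKᵢ = 1.860 > 1 and Σzᵢ/Kᵢ = 1.219 > 1, so g(0) = 0.860 > 0 and g(1) = -0.219 < 0.
Binary case is linear: z₁(K₁−1)(1+ψ₂(K₂−1)) + z₂(K₂−1)(1+ψ₂(K₁−1)) = 0
⇒ ψ₂ = [z₁(K₁−1)+z₂(K₂−1)] / [−(K₁−1)(K₂−1)] = 0.8602/1.7055 = 0.504
  1: x = 0.066, y = 0.390
  2: x = 0.934, y = 0.610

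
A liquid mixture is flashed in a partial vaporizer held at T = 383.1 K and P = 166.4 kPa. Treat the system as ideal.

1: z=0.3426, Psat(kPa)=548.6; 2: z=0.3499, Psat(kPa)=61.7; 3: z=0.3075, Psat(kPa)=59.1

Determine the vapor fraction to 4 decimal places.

ψ = 0.2520

Raoult's law: Kᵢ = Pᵢˢᵃᵗ/P = Pᵢˢᵃᵗ/166.4.
  K_1 = 548.6/166.4 = 3.296875, K_2 = 61.7/166.4 = 0.370793, K_3 = 59.1/166.4 = 0.355168
Let ψ = V/F and solve Σ zᵢ(Kᵢ−1)/(1+ψ(Kᵢ−1)) = 0.
Check two-phase: ΣzᵢKᵢ = 1.3685 > 1 and Σzᵢ/Kᵢ = 1.9134 > 1, so g(0) = 0.3685 > 0 and g(1) = -0.9134 < 0.
Iterate (Newton) starting at ψ = 0.5:
  ψ = 0.5000: g = -0.24758, g' = -0.9649 → ψ = 0.2434
  ψ = 0.2434: g = 0.00953, g' = -1.1166 → ψ = 0.2520
Converged at ψ = 0.2520.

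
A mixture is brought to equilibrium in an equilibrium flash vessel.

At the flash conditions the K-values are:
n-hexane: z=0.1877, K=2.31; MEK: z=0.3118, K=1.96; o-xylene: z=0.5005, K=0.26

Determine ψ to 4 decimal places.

ψ = 0.2144

Material balance + equilibrium reduce to Σ zᵢ(Kᵢ−1)/(1+ψ(Kᵢ−1)) = 0.
Feasibility: ΣzᵢKᵢ = 1.1748, Σzᵢ/Kᵢ = 2.1653 — both > 1, two phases present.
Newton iteration, ψ⁰ = 0.44:
  ψ = 0.4400: g = -0.18277, g' = -0.8743 → ψ = 0.2309
  ψ = 0.2309: g = -0.01293, g' = -0.7811 → ψ = 0.2144
Converged at ψ = 0.2144.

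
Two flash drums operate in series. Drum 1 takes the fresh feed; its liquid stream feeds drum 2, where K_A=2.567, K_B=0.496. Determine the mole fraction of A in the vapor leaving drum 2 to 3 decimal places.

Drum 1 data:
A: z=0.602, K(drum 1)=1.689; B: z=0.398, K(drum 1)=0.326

y_A (drum 2) = 0.625

Drum 1:
Rachford–Rice: g(ψ₁) = Σ zᵢ(Kᵢ−1)/(1+ψ₁(Kᵢ−1)) = 0.
g(0) = ΣzᵢKᵢ − 1 = 0.147 and g(1) = 1 − Σzᵢ/Kᵢ = -0.577, so a root lies in (0, 1).
Binary case is linear: z₁(K₁−1)(1+ψ₁(K₂−1)) + z₂(K₂−1)(1+ψ₁(K₁−1)) = 0
⇒ ψ₁ = [z₁(K₁−1)+z₂(K₂−1)] / [−(K₁−1)(K₂−1)] = 0.1465/0.4644 = 0.316
Drum-1 compositions:
  A: x = 0.494, y = 0.835
  B: x = 0.506, y = 0.165
Drum-2 feed = drum-1 liquid: z₂ = (0.4945, 0.5055).
Drum 2:
Material balance + equilibrium reduce to Σ zᵢ(Kᵢ−1)/(1+ψ₂(Kᵢ−1)) = 0.
g(0) = ΣzᵢKᵢ − 1 = 0.520 and g(1) = 1 − Σzᵢ/Kᵢ = -0.212, so a root lies in (0, 1).
Binary case is linear: z₁(K₁−1)(1+ψ₂(K₂−1)) + z₂(K₂−1)(1+ψ₂(K₁−1)) = 0
⇒ ψ₂ = [z₁(K₁−1)+z₂(K₂−1)] / [−(K₁−1)(K₂−1)] = 0.5201/0.7898 = 0.659
  A: x = 0.243, y = 0.625
  B: x = 0.757, y = 0.375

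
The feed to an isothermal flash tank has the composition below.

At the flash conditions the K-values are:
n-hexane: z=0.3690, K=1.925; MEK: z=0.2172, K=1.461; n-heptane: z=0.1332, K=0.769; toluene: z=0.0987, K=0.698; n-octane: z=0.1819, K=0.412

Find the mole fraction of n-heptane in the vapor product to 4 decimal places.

y_n-heptane = 0.1247

Material balance + equilibrium reduce to Σ zᵢ(Kᵢ−1)/(1+ψ(Kᵢ−1)) = 0.
Feasibility: ΣzᵢKᵢ = 1.2739, Σzᵢ/Kᵢ = 1.0965 — both > 1, two phases present.
Iterate (Newton) starting at ψ = 0.69:
  ψ = 0.6900: g = 0.03008, g' = -0.3467 → ψ = 0.7768
  ψ = 0.7768: g = -0.00097, g' = -0.3709 → ψ = 0.7741
Converged at ψ = 0.7741.
Compositions from xᵢ = zᵢ/(1+ψ(Kᵢ−1)), yᵢ = Kᵢxᵢ:
  n-hexane: x = 0.2150, y = 0.4139
  MEK: x = 0.1601, y = 0.2339
  n-heptane: x = 0.1622, y = 0.1247
  toluene: x = 0.1288, y = 0.0899
  n-octane: x = 0.3339, y = 0.1376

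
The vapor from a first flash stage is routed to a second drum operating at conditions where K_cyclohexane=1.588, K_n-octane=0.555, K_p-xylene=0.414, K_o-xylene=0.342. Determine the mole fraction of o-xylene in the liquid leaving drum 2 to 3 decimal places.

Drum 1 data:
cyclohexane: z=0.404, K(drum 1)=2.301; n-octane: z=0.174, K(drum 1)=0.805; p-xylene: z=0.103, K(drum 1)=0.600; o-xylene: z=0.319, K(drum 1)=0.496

x_o-xylene (drum 2) = 0.247

Drum 1:
Newton iteration, ψ₁⁰ = 0.5:
  ψ₁ = 0.500: g = 0.0144, g' = -0.430 → ψ₁ = 0.534
Converged at ψ₁ = 0.534.
Drum-1 compositions:
  cyclohexane: x = 0.238, y = 0.549
  n-octane: x = 0.194, y = 0.156
  p-xylene: x = 0.131, y = 0.079
  o-xylene: x = 0.436, y = 0.216
Drum-2 feed = drum-1 vapor: z₂ = (0.5486, 0.1563, 0.0786, 0.2165).
Drum 2:
Let ψ₂ = V/F and solve Σ zᵢ(Kᵢ−1)/(1+ψ₂(Kᵢ−1)) = 0.
Check two-phase: ΣzᵢKᵢ = 1.065 > 1 and Σzᵢ/Kᵢ = 1.450 > 1, so g(0) = 0.065 > 0 and g(1) = -0.450 < 0.
Newton–Raphson from ψ₂ = 0.4:
  ψ₂ = 0.400: g = -0.0769, g' = -0.389 → ψ₂ = 0.202
  ψ₂ = 0.202: g = -0.0046, g' = -0.348 → ψ₂ = 0.189
Converged at ψ₂ = 0.189.
  cyclohexane: x = 0.494, y = 0.784
  n-octane: x = 0.171, y = 0.095
  p-xylene: x = 0.088, y = 0.037
  o-xylene: x = 0.247, y = 0.085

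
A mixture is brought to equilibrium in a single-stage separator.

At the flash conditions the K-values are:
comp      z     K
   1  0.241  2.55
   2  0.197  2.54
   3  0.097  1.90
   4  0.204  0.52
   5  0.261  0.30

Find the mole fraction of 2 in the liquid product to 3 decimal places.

x_2 = 0.107

Rachford–Rice: g(V/F) = Σ zᵢ(Kᵢ−1)/(1+V/F(Kᵢ−1)) = 0.
g(0) = ΣzᵢKᵢ − 1 = 0.484 and g(1) = 1 − Σzᵢ/Kᵢ = -0.485, so a root lies in (0, 1).
Newton–Raphson from V/F = 0.5:
  V/F = 0.500: g = 0.0321, g' = -0.754 → V/F = 0.543
  V/F = 0.543: g = -0.0002, g' = -0.763 → V/F = 0.542
Converged at V/F = 0.542.
Compositions from xᵢ = zᵢ/(1+V/F(Kᵢ−1)), yᵢ = Kᵢxᵢ:
  1: x = 0.131, y = 0.334
  2: x = 0.107, y = 0.273
  3: x = 0.065, y = 0.124
  4: x = 0.276, y = 0.143
  5: x = 0.421, y = 0.126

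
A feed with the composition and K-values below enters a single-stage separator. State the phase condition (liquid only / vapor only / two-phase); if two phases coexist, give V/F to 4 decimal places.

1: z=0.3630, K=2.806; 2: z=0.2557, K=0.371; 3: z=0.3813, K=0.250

ΣzᵢKᵢ = 1.2088; Σzᵢ/Kᵢ = 2.3438.
Both exceed 1, so a two-phase solution exists.
Let ψ = V/F and solve Σ zᵢ(Kᵢ−1)/(1+ψ(Kᵢ−1)) = 0.
Iterate (Newton) starting at ψ = 0.5:
  ψ = 0.5000: g = -0.34769, g' = -1.0913 → ψ = 0.1814
  ψ = 0.1814: g = -0.01875, g' = -1.0880 → ψ = 0.1642
  ψ = 0.1642: g = 0.00018, g' = -1.1091 → ψ = 0.1643
Converged at ψ = 0.1643.

two-phase, V/F = 0.1643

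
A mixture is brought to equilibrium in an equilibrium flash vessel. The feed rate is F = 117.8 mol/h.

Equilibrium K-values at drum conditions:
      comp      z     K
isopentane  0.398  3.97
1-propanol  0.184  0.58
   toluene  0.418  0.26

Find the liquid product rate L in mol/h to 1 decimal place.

Let β = V/F and solve Σ zᵢ(Kᵢ−1)/(1+β(Kᵢ−1)) = 0.
Check two-phase: ΣzᵢKᵢ = 1.795 > 1 and Σzᵢ/Kᵢ = 2.025 > 1, so g(0) = 0.795 > 0 and g(1) = -1.025 < 0.
Newton–Raphson from β = 0.5:
  β = 0.500: g = -0.1131, g' = -1.197 → β = 0.406
Converged at β = 0.406.
Then V = β·F = 0.4064·117.8 = 47.9 mol/h and L = F − V = 69.9 mol/h.

L = 69.9 mol/h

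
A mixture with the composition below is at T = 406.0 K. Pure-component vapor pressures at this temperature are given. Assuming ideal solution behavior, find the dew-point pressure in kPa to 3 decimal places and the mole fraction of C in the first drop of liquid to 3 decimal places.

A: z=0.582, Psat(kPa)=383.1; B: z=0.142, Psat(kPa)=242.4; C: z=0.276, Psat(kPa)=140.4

Pdew = 245.652 kPa, x_C = 0.483

At the dew point ψ → 1, so Σzᵢ/Kᵢ = 1 with Kᵢ = Pᵢˢᵃᵗ/P ⇒ 1/P = Σzᵢ/Pᵢˢᵃᵗ.
1/P = 0.582/383.1 + 0.142/242.4 + 0.276/140.4 = 0.004071 ⇒ P = 245.652 kPa
xᵢ = zᵢP/Pᵢˢᵃᵗ ⇒ x_C = 0.276·245.652/140.4 = 0.483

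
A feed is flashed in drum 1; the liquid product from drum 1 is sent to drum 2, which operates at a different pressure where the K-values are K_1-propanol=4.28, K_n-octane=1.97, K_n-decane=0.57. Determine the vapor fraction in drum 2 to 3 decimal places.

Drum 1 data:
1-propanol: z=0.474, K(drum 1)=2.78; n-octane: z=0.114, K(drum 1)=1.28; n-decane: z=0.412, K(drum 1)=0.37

Drum 1:
Let ψ₁ = V/F and solve Σ zᵢ(Kᵢ−1)/(1+ψ₁(Kᵢ−1)) = 0.
Check two-phase: ΣzᵢKᵢ = 1.616 > 1 and Σzᵢ/Kᵢ = 1.373 > 1, so g(0) = 0.616 > 0 and g(1) = -0.373 < 0.
Newton iteration, ψ₁⁰ = 0.47:
  ψ₁ = 0.470: g = 0.1189, g' = -0.782 → ψ₁ = 0.622
  ψ₁ = 0.622: g = 0.0008, g' = -0.787 → ψ₁ = 0.623
Converged at ψ₁ = 0.623.
Drum-1 compositions:
  1-propanol: x = 0.225, y = 0.625
  n-octane: x = 0.097, y = 0.124
  n-decane: x = 0.678, y = 0.251
Drum-2 feed = drum-1 liquid: z₂ = (0.2248, 0.0971, 0.6782).
Drum 2:
Rachford–Rice: g(ψ₂) = Σ zᵢ(Kᵢ−1)/(1+ψ₂(Kᵢ−1)) = 0.
g(0) = ΣzᵢKᵢ − 1 = 0.540 and g(1) = 1 − Σzᵢ/Kᵢ = -0.292, so a root lies in (0, 1).
Iterate (Newton) starting at ψ₂ = 0.5:
  ψ₂ = 0.500: g = -0.0288, g' = -0.592 → ψ₂ = 0.451
  ψ₂ = 0.451: g = 0.0009, g' = -0.630 → ψ₂ = 0.453
Converged at ψ₂ = 0.453.
  1-propanol: x = 0.090, y = 0.387
  n-octane: x = 0.067, y = 0.133
  n-decane: x = 0.842, y = 0.480

V/F (drum 2) = 0.453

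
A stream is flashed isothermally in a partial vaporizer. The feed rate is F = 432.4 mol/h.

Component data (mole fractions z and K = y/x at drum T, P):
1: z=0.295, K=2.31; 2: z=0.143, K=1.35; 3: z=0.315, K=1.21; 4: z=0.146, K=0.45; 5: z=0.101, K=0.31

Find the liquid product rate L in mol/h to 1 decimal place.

L = 98.8 mol/h

Let ψ = V/F and solve Σ zᵢ(Kᵢ−1)/(1+ψ(Kᵢ−1)) = 0.
Feasibility: ΣzᵢKᵢ = 1.353, Σzᵢ/Kᵢ = 1.144 — both > 1, two phases present.
Newton–Raphson from ψ = 0.5:
  ψ = 0.500: g = 0.1188, g' = -0.405 → ψ = 0.793
  ψ = 0.793: g = -0.0111, g' = -0.516 → ψ = 0.772
Converged at ψ = 0.772.
Then V = ψ·F = 0.7716·432.4 = 333.6 mol/h and L = F − V = 98.8 mol/h.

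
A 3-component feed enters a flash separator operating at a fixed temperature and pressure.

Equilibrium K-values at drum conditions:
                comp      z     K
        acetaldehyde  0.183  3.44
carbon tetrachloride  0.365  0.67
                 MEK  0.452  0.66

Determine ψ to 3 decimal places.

Let ψ = V/F and solve Σ zᵢ(Kᵢ−1)/(1+ψ(Kᵢ−1)) = 0.
g(0) = ΣzᵢKᵢ − 1 = 0.172 and g(1) = 1 − Σzᵢ/Kᵢ = -0.283, so a root lies in (0, 1).
Newton–Raphson from ψ = 0.69:
  ψ = 0.690: g = -0.1904, g' = -0.307 → ψ = 0.070
  ψ = 0.070: g = 0.1005, g' = -0.891 → ψ = 0.183
  ψ = 0.183: g = 0.0166, g' = -0.625 → ψ = 0.210
  ψ = 0.210: g = 0.0006, g' = -0.583 → ψ = 0.211
Converged at ψ = 0.211.

ψ = 0.211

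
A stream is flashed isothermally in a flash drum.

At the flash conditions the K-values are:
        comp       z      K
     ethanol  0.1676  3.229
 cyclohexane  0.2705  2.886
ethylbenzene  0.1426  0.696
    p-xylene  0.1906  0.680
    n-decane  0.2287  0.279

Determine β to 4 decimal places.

Material balance + equilibrium reduce to Σ zᵢ(Kᵢ−1)/(1+β(Kᵢ−1)) = 0.
Feasibility: ΣzᵢKᵢ = 1.6145, Σzᵢ/Kᵢ = 1.4505 — both > 1, two phases present.
Newton iteration, β⁰ = 0.5:
  β = 0.5000: g = 0.05766, g' = -0.7778 → β = 0.5741
  β = 0.5741: g = 0.00021, g' = -0.7768 → β = 0.5744
Converged at β = 0.5744.

β = 0.5744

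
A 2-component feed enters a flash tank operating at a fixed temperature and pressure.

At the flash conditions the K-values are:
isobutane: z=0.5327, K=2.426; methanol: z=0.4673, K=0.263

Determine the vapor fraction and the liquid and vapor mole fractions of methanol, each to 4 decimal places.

Material balance + equilibrium reduce to Σ zᵢ(Kᵢ−1)/(1+ψ(Kᵢ−1)) = 0.
g(0) = ΣzᵢKᵢ − 1 = 0.4152 and g(1) = 1 − Σzᵢ/Kᵢ = -0.9964, so a root lies in (0, 1).
Newton–Raphson from ψ = 0.5:
  ψ = 0.5000: g = -0.10192, g' = -1.0056 → ψ = 0.3987
  ψ = 0.3987: g = -0.00338, g' = -0.9493 → ψ = 0.3951
Converged at ψ = 0.3951.
Compositions from xᵢ = zᵢ/(1+ψ(Kᵢ−1)), yᵢ = Kᵢxᵢ:
  isobutane: x = 0.3407, y = 0.8266
  methanol: x = 0.6593, y = 0.1734

ψ = 0.3951, x_methanol = 0.6593, y_methanol = 0.1734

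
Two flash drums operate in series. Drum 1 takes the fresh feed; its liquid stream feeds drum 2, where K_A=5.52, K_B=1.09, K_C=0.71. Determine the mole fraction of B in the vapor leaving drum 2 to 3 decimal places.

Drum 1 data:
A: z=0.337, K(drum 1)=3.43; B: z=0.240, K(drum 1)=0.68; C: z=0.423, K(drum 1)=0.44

Drum 1:
Rachford–Rice: g(ψ₁) = Σ zᵢ(Kᵢ−1)/(1+ψ₁(Kᵢ−1)) = 0.
g(0) = ΣzᵢKᵢ − 1 = 0.505 and g(1) = 1 − Σzᵢ/Kᵢ = -0.413, so a root lies in (0, 1).
Iterate (Newton) starting at ψ₁ = 0.5:
  ψ₁ = 0.500: g = -0.0507, g' = -0.696 → ψ₁ = 0.427
  ψ₁ = 0.427: g = 0.0015, g' = -0.741 → ψ₁ = 0.429
Converged at ψ₁ = 0.429.
Drum-1 compositions:
  A: x = 0.165, y = 0.566
  B: x = 0.278, y = 0.189
  C: x = 0.557, y = 0.245
Drum-2 feed = drum-1 liquid: z₂ = (0.1650, 0.2782, 0.5568).
Drum 2:
Material balance + equilibrium reduce to Σ zᵢ(Kᵢ−1)/(1+ψ₂(Kᵢ−1)) = 0.
Check two-phase: ΣzᵢKᵢ = 1.609 > 1 and Σzᵢ/Kᵢ = 1.069 > 1, so g(0) = 0.609 > 0 and g(1) = -0.069 < 0.
Iterate (Newton) starting at ψ₂ = 0.5:
  ψ₂ = 0.500: g = 0.0638, g' = -0.383 → ψ₂ = 0.667
  ψ₂ = 0.667: g = 0.0093, g' = -0.283 → ψ₂ = 0.699
  ψ₂ = 0.699: g = 0.0002, g' = -0.270 → ψ₂ = 0.700
Converged at ψ₂ = 0.700.
  A: x = 0.040, y = 0.219
  B: x = 0.262, y = 0.285
  C: x = 0.699, y = 0.496

y_B (drum 2) = 0.285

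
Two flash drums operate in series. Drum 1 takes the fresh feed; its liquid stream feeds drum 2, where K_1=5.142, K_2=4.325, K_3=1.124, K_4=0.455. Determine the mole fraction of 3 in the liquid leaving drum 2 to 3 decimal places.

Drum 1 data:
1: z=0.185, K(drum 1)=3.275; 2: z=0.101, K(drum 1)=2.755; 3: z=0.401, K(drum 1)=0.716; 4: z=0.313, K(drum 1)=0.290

x_3 (drum 2) = 0.405

Drum 1:
Let ψ₁ = V/F and solve Σ zᵢ(Kᵢ−1)/(1+ψ₁(Kᵢ−1)) = 0.
Feasibility: ΣzᵢKᵢ = 1.262, Σzᵢ/Kᵢ = 1.733 — both > 1, two phases present.
Iterate (Newton) starting at ψ₁ = 0.68:
  ψ₁ = 0.680: g = -0.3248, g' = -0.852 → ψ₁ = 0.299
  ψ₁ = 0.299: g = -0.0396, g' = -0.766 → ψ₁ = 0.247
  ψ₁ = 0.247: g = 0.0011, g' = -0.813 → ψ₁ = 0.248
Converged at ψ₁ = 0.248.
Drum-1 compositions:
  1: x = 0.118, y = 0.387
  2: x = 0.070, y = 0.194
  3: x = 0.431, y = 0.309
  4: x = 0.380, y = 0.110
Drum-2 feed = drum-1 liquid: z₂ = (0.1182, 0.0703, 0.4314, 0.3800).
Drum 2:
Rachford–Rice: g(ψ₂) = Σ zᵢ(Kᵢ−1)/(1+ψ₂(Kᵢ−1)) = 0.
Check two-phase: ΣzᵢKᵢ = 1.570 > 1 and Σzᵢ/Kᵢ = 1.258 > 1, so g(0) = 0.570 > 0 and g(1) = -0.258 < 0.
Newton iteration, ψ₂⁰ = 0.5:
  ψ₂ = 0.500: g = 0.0129, g' = -0.544 → ψ₂ = 0.524
Converged at ψ₂ = 0.524.
  1: x = 0.037, y = 0.192
  2: x = 0.026, y = 0.111
  3: x = 0.405, y = 0.455
  4: x = 0.532, y = 0.242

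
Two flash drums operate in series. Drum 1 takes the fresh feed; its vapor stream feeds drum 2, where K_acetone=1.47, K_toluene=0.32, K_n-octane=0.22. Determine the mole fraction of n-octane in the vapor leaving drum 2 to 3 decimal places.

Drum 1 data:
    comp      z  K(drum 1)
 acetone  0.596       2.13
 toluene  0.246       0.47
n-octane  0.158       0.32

y_n-octane (drum 2) = 0.031

Drum 1:
Material balance + equilibrium reduce to Σ zᵢ(Kᵢ−1)/(1+ψ₁(Kᵢ−1)) = 0.
Feasibility: ΣzᵢKᵢ = 1.436, Σzᵢ/Kᵢ = 1.297 — both > 1, two phases present.
Iterate (Newton) starting at ψ₁ = 0.56:
  ψ₁ = 0.560: g = 0.0535, g' = -0.616 → ψ₁ = 0.647
  ψ₁ = 0.647: g = -0.0012, g' = -0.647 → ψ₁ = 0.645
Converged at ψ₁ = 0.645.
Drum-1 compositions:
  acetone: x = 0.345, y = 0.734
  toluene: x = 0.374, y = 0.176
  n-octane: x = 0.281, y = 0.090
Drum-2 feed = drum-1 vapor: z₂ = (0.7342, 0.1757, 0.0901).
Drum 2:
Rachford–Rice: g(ψ₂) = Σ zᵢ(Kᵢ−1)/(1+ψ₂(Kᵢ−1)) = 0.
g(0) = ΣzᵢKᵢ − 1 = 0.155 and g(1) = 1 − Σzᵢ/Kᵢ = -0.458, so a root lies in (0, 1).
Newton iteration, ψ₂⁰ = 0.63:
  ψ₂ = 0.630: g = -0.0809, g' = -0.557 → ψ₂ = 0.485
  ψ₂ = 0.485: g = -0.0101, g' = -0.430 → ψ₂ = 0.461
Converged at ψ₂ = 0.461.
  acetone: x = 0.604, y = 0.887
  toluene: x = 0.256, y = 0.082
  n-octane: x = 0.141, y = 0.031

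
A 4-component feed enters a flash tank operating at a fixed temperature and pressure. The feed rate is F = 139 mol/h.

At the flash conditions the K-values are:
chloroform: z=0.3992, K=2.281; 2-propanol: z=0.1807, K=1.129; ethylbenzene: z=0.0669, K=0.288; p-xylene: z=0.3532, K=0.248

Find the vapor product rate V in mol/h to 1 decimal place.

V = 39.5 mol/h

Material balance + equilibrium reduce to Σ zᵢ(Kᵢ−1)/(1+β(Kᵢ−1)) = 0.
Feasibility: ΣzᵢKᵢ = 1.2214, Σzᵢ/Kᵢ = 1.9915 — both > 1, two phases present.
Iterate (Newton) starting at β = 0.67:
  β = 0.6700: g = -0.32976, g' = -1.1276 → β = 0.3776
  β = 0.3776: g = -0.06916, g' = -0.7533 → β = 0.2857
  β = 0.2857: g = -0.00127, g' = -0.7313 → β = 0.2840
Converged at β = 0.2840.
Then V = β·F = 0.2840·139 = 39.5 mol/h and L = F − V = 99.5 mol/h.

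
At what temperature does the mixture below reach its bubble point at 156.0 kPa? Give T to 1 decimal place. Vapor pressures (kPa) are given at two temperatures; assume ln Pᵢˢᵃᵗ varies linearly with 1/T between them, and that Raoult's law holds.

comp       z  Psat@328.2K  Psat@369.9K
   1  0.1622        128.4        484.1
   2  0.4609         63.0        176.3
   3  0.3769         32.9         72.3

Bubble-point temperature: ΣzᵢPᵢˢᵃᵗ(T) = P. Interpolate ln Pᵢˢᵃᵗ = aᵢ + bᵢ/T.
  T = 328.2 K: ΣzᵢPᵢˢᵃᵗ = 62.26 kPa
  T = 369.9 K: ΣzᵢPᵢˢᵃᵗ = 187.03 kPa
  T = 349.0 K: ΣzᵢPᵢˢᵃᵗ = 110.84 kPa
  T = 359.4 K: ΣzᵢPᵢˢᵃᵗ = 144.74 kPa
  T = 364.6 K: ΣzᵢPᵢˢᵃᵗ = 164.59 kPa
  T = 362.0 K: ΣzᵢPᵢˢᵃᵗ = 154.41 kPa
Interpolating between 362.0 K and 364.6 K gives T ≈ 362.4 K.

T = 362.4 K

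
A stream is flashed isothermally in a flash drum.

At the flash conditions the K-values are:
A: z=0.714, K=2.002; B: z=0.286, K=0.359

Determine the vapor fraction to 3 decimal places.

ψ = 0.828

Newton–Raphson from ψ = 0.64:
  ψ = 0.640: g = 0.1250, g' = -0.604 → ψ = 0.847
  ψ = 0.847: g = -0.0141, g' = -0.772 → ψ = 0.829
  ψ = 0.829: g = -0.0002, g' = -0.749 → ψ = 0.828
Converged at ψ = 0.828.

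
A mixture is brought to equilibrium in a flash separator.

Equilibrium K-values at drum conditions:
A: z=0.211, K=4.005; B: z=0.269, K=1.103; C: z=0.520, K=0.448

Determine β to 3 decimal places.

Material balance + equilibrium reduce to Σ zᵢ(Kᵢ−1)/(1+β(Kᵢ−1)) = 0.
g(0) = ΣzᵢKᵢ − 1 = 0.375 and g(1) = 1 − Σzᵢ/Kᵢ = -0.457, so a root lies in (0, 1).
Newton–Raphson from β = 0.5:
  β = 0.500: g = -0.1167, g' = -0.609 → β = 0.308
  β = 0.308: g = 0.0101, g' = -0.746 → β = 0.322
Converged at β = 0.322.

β = 0.322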